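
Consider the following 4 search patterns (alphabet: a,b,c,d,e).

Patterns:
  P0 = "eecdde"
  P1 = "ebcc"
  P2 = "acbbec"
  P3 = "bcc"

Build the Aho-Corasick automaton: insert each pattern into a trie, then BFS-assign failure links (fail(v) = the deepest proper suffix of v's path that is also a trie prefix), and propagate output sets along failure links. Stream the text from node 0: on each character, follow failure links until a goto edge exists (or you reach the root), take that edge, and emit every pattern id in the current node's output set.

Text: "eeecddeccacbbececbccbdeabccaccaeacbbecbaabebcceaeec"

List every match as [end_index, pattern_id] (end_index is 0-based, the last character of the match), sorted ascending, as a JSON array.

Build:
Trie nodes:
  n0 'ε': a→10 b→16 e→1
  n1 'e': b→7 e→2
  n2 'ee': c→3
  n3 'eec': d→4
  n4 'eecd': d→5
  n5 'eecdd': e→6
  n6 'eecdde': ·  ←P0
  n7 'eb': c→8
  n8 'ebc': c→9
  n9 'ebcc': ·  ←P1
  n10 'a': c→11
  n11 'ac': b→12
  n12 'acb': b→13
  n13 'acbb': e→14
  n14 'acbbe': c→15
  n15 'acbbec': ·  ←P2
  n16 'b': c→17
  n17 'bc': c→18
  n18 'bcc': ·  ←P3

Failure links (BFS by depth):
  fail(1) 'e': from fail(0)=0 chase 'e': 0 ⇒ 0;  out=∅∪out(0)=∅
  fail(10) 'a': from fail(0)=0 chase 'a': 0 ⇒ 0;  out=∅∪out(0)=∅
  fail(16) 'b': from fail(0)=0 chase 'b': 0 ⇒ 0;  out=∅∪out(0)=∅
  fail(2) 'ee': from fail(1)=0 chase 'e': 0 ⇒ 1;  out=∅∪out(1)=∅
  fail(7) 'eb': from fail(1)=0 chase 'b': 0 ⇒ 16;  out=∅∪out(16)=∅
  fail(11) 'ac': from fail(10)=0 chase 'c': 0 ⇒ 0;  out=∅∪out(0)=∅
  fail(17) 'bc': from fail(16)=0 chase 'c': 0 ⇒ 0;  out=∅∪out(0)=∅
  fail(3) 'eec': from fail(2)=1 chase 'c': 1→0 ⇒ 0;  out=∅∪out(0)=∅
  fail(8) 'ebc': from fail(7)=16 chase 'c': 16 ⇒ 17;  out=∅∪out(17)=∅
  fail(12) 'acb': from fail(11)=0 chase 'b': 0 ⇒ 16;  out=∅∪out(16)=∅
  fail(18) 'bcc': from fail(17)=0 chase 'c': 0 ⇒ 0;  out={3}∪out(0)={3}
  fail(4) 'eecd': from fail(3)=0 chase 'd': 0 ⇒ 0;  out=∅∪out(0)=∅
  fail(9) 'ebcc': from fail(8)=17 chase 'c': 17 ⇒ 18;  out={1}∪out(18)={1,3}
  fail(13) 'acbb': from fail(12)=16 chase 'b': 16→0 ⇒ 16;  out=∅∪out(16)=∅
  fail(5) 'eecdd': from fail(4)=0 chase 'd': 0 ⇒ 0;  out=∅∪out(0)=∅
  fail(14) 'acbbe': from fail(13)=16 chase 'e': 16→0 ⇒ 1;  out=∅∪out(1)=∅
  fail(6) 'eecdde': from fail(5)=0 chase 'e': 0 ⇒ 1;  out={0}∪out(1)={0}
  fail(15) 'acbbec': from fail(14)=1 chase 'c': 1→0 ⇒ 0;  out={2}∪out(0)={2}

Run:
pos 0 'e': at 1
pos 1 'e': at 2
pos 2 'e': at 2 (fail-walked)
pos 3 'c': at 3
pos 4 'd': at 4
pos 5 'd': at 5
pos 6 'e': at 6  ** P0@[1:6]
pos 7 'c': at 0 (fail-walked)
pos 8 'c': at 0
pos 9 'a': at 10
pos 10 'c': at 11
pos 11 'b': at 12
pos 12 'b': at 13
pos 13 'e': at 14
pos 14 'c': at 15  ** P2@[9:14]
pos 15 'e': at 1 (fail-walked)
pos 16 'c': at 0 (fail-walked)
pos 17 'b': at 16
pos 18 'c': at 17
pos 19 'c': at 18  ** P3@[17:19]
pos 20 'b': at 16 (fail-walked)
pos 21 'd': at 0 (fail-walked)
pos 22 'e': at 1
pos 23 'a': at 10 (fail-walked)
pos 24 'b': at 16 (fail-walked)
pos 25 'c': at 17
pos 26 'c': at 18  ** P3@[24:26]
pos 27 'a': at 10 (fail-walked)
pos 28 'c': at 11
pos 29 'c': at 0 (fail-walked)
pos 30 'a': at 10
pos 31 'e': at 1 (fail-walked)
pos 32 'a': at 10 (fail-walked)
pos 33 'c': at 11
pos 34 'b': at 12
pos 35 'b': at 13
pos 36 'e': at 14
pos 37 'c': at 15  ** P2@[32:37]
pos 38 'b': at 16 (fail-walked)
pos 39 'a': at 10 (fail-walked)
pos 40 'a': at 10 (fail-walked)
pos 41 'b': at 16 (fail-walked)
pos 42 'e': at 1 (fail-walked)
pos 43 'b': at 7
pos 44 'c': at 8
pos 45 'c': at 9  ** P1@[42:45],P3@[43:45]
pos 46 'e': at 1 (fail-walked)
pos 47 'a': at 10 (fail-walked)
pos 48 'e': at 1 (fail-walked)
pos 49 'e': at 2
pos 50 'c': at 3

Result: [[6,0],[14,2],[19,3],[26,3],[37,2],[45,1],[45,3]]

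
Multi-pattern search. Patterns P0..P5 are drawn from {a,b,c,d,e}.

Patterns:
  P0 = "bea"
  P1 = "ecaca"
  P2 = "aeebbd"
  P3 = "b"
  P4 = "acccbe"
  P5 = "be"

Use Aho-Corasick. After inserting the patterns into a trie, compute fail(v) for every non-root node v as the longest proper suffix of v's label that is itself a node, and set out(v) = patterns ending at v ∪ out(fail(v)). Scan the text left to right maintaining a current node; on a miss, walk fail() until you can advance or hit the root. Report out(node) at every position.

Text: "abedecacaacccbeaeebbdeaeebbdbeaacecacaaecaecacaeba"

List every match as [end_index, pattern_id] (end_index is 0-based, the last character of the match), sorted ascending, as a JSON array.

Build automaton:
Trie (insert patterns):
  0='ε' goto a→9 b→1 e→4
  1='b' goto e→2  ←P3
  2='be' goto a→3  ←P5
  3='bea' goto ·  ←P0
  4='e' goto c→5
  5='ec' goto a→6
  6='eca' goto c→7
  7='ecac' goto a→8
  8='ecaca' goto ·  ←P1
  9='a' goto c→15 e→10
  10='ae' goto e→11
  11='aee' goto b→12
  12='aeeb' goto b→13
  13='aeebb' goto d→14
  14='aeebbd' goto ·  ←P2
  15='ac' goto c→16
  16='acc' goto c→17
  17='accc' goto b→18
  18='acccb' goto e→19
  19='acccbe' goto ·  ←P4

Failure links (BFS by depth):
  n1('b'): parent n0 fail=0; on 'b' 0 → fail=0;  out {3}∪∅={3}
  n4('e'): parent n0 fail=0; on 'e' 0 → fail=0;  out ∅∪∅=∅
  n9('a'): parent n0 fail=0; on 'a' 0 → fail=0;  out ∅∪∅=∅
  n2('be'): parent n1 fail=0; on 'e' 0 → fail=4;  out {5}∪∅={5}
  n5('ec'): parent n4 fail=0; on 'c' 0 → fail=0;  out ∅∪∅=∅
  n10('ae'): parent n9 fail=0; on 'e' 0 → fail=4;  out ∅∪∅=∅
  n15('ac'): parent n9 fail=0; on 'c' 0 → fail=0;  out ∅∪∅=∅
  n3('bea'): parent n2 fail=4; on 'a' 4→0 → fail=9;  out {0}∪∅={0}
  n6('eca'): parent n5 fail=0; on 'a' 0 → fail=9;  out ∅∪∅=∅
  n11('aee'): parent n10 fail=4; on 'e' 4→0 → fail=4;  out ∅∪∅=∅
  n16('acc'): parent n15 fail=0; on 'c' 0 → fail=0;  out ∅∪∅=∅
  n7('ecac'): parent n6 fail=9; on 'c' 9 → fail=15;  out ∅∪∅=∅
  n12('aeeb'): parent n11 fail=4; on 'b' 4→0 → fail=1;  out ∅∪{3}={3}
  n17('accc'): parent n16 fail=0; on 'c' 0 → fail=0;  out ∅∪∅=∅
  n8('ecaca'): parent n7 fail=15; on 'a' 15→0 → fail=9;  out {1}∪∅={1}
  n13('aeebb'): parent n12 fail=1; on 'b' 1→0 → fail=1;  out ∅∪{3}={3}
  n18('acccb'): parent n17 fail=0; on 'b' 0 → fail=1;  out ∅∪{3}={3}
  n14('aeebbd'): parent n13 fail=1; on 'd' 1→0 → fail=0;  out {2}∪∅={2}
  n19('acccbe'): parent n18 fail=1; on 'e' 1 → fail=2;  out {4}∪{5}={4,5}

Text stream:
pos 0 'a': at 9
pos 1 'b': at 1 (via fail)  emit P3@[1:1]
pos 2 'e': at 2  emit P5@[1:2]
pos 3 'd': at 0 (via fail)
pos 4 'e': at 4
pos 5 'c': at 5
pos 6 'a': at 6
pos 7 'c': at 7
pos 8 'a': at 8  emit P1@[4:8]
pos 9 'a': at 9 (via fail)
pos 10 'c': at 15
pos 11 'c': at 16
pos 12 'c': at 17
pos 13 'b': at 18  emit P3@[13:13]
pos 14 'e': at 19  emit P4@[9:14],P5@[13:14]
pos 15 'a': at 3 (via fail)  emit P0@[13:15]
pos 16 'e': at 10 (via fail)
pos 17 'e': at 11
pos 18 'b': at 12  emit P3@[18:18]
pos 19 'b': at 13  emit P3@[19:19]
pos 20 'd': at 14  emit P2@[15:20]
pos 21 'e': at 4 (via fail)
pos 22 'a': at 9 (via fail)
pos 23 'e': at 10
pos 24 'e': at 11
pos 25 'b': at 12  emit P3@[25:25]
pos 26 'b': at 13  emit P3@[26:26]
pos 27 'd': at 14  emit P2@[22:27]
pos 28 'b': at 1 (via fail)  emit P3@[28:28]
pos 29 'e': at 2  emit P5@[28:29]
pos 30 'a': at 3  emit P0@[28:30]
pos 31 'a': at 9 (via fail)
pos 32 'c': at 15
pos 33 'e': at 4 (via fail)
pos 34 'c': at 5
pos 35 'a': at 6
pos 36 'c': at 7
pos 37 'a': at 8  emit P1@[33:37]
pos 38 'a': at 9 (via fail)
pos 39 'e': at 10
pos 40 'c': at 5 (via fail)
pos 41 'a': at 6
pos 42 'e': at 10 (via fail)
pos 43 'c': at 5 (via fail)
pos 44 'a': at 6
pos 45 'c': at 7
pos 46 'a': at 8  emit P1@[42:46]
pos 47 'e': at 10 (via fail)
pos 48 'b': at 1 (via fail)  emit P3@[48:48]
pos 49 'a': at 9 (via fail)

All matches (sorted): [[1,3],[2,5],[8,1],[13,3],[14,4],[14,5],[15,0],[18,3],[19,3],[20,2],[25,3],[26,3],[27,2],[28,3],[29,5],[30,0],[37,1],[46,1],[48,3]]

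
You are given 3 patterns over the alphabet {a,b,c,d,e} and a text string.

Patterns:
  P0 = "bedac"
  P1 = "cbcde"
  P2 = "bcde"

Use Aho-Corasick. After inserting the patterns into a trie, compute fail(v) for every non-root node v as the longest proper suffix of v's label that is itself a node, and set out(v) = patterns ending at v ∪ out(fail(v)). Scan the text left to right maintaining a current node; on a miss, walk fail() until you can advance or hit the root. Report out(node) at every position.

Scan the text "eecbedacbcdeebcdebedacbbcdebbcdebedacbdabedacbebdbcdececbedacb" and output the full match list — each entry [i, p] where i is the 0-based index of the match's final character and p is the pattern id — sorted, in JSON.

Construct AC machine:
Trie nodes:
  n0 'ε': b→1 c→6
  n1 'b': c→11 e→2
  n2 'be': d→3
  n3 'bed': a→4
  n4 'beda': c→5
  n5 'bedac': ·  [P0 ends]
  n6 'c': b→7
  n7 'cb': c→8
  n8 'cbc': d→9
  n9 'cbcd': e→10
  n10 'cbcde': ·  [P1 ends]
  n11 'bc': d→12
  n12 'bcd': e→13
  n13 'bcde': ·  [P2 ends]

BFS fail/out derivation:
  fail(1) 'b': from fail(0)=0 chase 'b': 0 ⇒ 0;  out=∅∪out(0)=∅
  fail(6) 'c': from fail(0)=0 chase 'c': 0 ⇒ 0;  out=∅∪out(0)=∅
  fail(2) 'be': from fail(1)=0 chase 'e': 0 ⇒ 0;  out=∅∪out(0)=∅
  fail(7) 'cb': from fail(6)=0 chase 'b': 0 ⇒ 1;  out=∅∪out(1)=∅
  fail(11) 'bc': from fail(1)=0 chase 'c': 0 ⇒ 6;  out=∅∪out(6)=∅
  fail(3) 'bed': from fail(2)=0 chase 'd': 0 ⇒ 0;  out=∅∪out(0)=∅
  fail(8) 'cbc': from fail(7)=1 chase 'c': 1 ⇒ 11;  out=∅∪out(11)=∅
  fail(12) 'bcd': from fail(11)=6 chase 'd': 6→0 ⇒ 0;  out=∅∪out(0)=∅
  fail(4) 'beda': from fail(3)=0 chase 'a': 0 ⇒ 0;  out=∅∪out(0)=∅
  fail(9) 'cbcd': from fail(8)=11 chase 'd': 11 ⇒ 12;  out=∅∪out(12)=∅
  fail(13) 'bcde': from fail(12)=0 chase 'e': 0 ⇒ 0;  out={2}∪out(0)={2}
  fail(5) 'bedac': from fail(4)=0 chase 'c': 0 ⇒ 6;  out={0}∪out(6)={0}
  fail(10) 'cbcde': from fail(9)=12 chase 'e': 12 ⇒ 13;  out={1}∪out(13)={1,2}

Run:
[0] read 'e'  n0⇒n0
[1] read 'e'  n0⇒n0
[2] read 'c'  n0⇒n6
[3] read 'b'  n6⇒n7
[4] read 'e'  n7⇒n2 ·f
[5] read 'd'  n2⇒n3
[6] read 'a'  n3⇒n4
[7] read 'c'  n4⇒n5  → match P0@[3:7]
[8] read 'b'  n5⇒n7 ·f
[9] read 'c'  n7⇒n8
[10] read 'd'  n8⇒n9
[11] read 'e'  n9⇒n10  → match P1@[7:11],P2@[8:11]
[12] read 'e'  n10⇒n0 ·f
[13] read 'b'  n0⇒n1
[14] read 'c'  n1⇒n11
[15] read 'd'  n11⇒n12
[16] read 'e'  n12⇒n13  → match P2@[13:16]
[17] read 'b'  n13⇒n1 ·f
[18] read 'e'  n1⇒n2
[19] read 'd'  n2⇒n3
[20] read 'a'  n3⇒n4
[21] read 'c'  n4⇒n5  → match P0@[17:21]
[22] read 'b'  n5⇒n7 ·f
[23] read 'b'  n7⇒n1 ·f
[24] read 'c'  n1⇒n11
[25] read 'd'  n11⇒n12
[26] read 'e'  n12⇒n13  → match P2@[23:26]
[27] read 'b'  n13⇒n1 ·f
[28] read 'b'  n1⇒n1 ·f
[29] read 'c'  n1⇒n11
[30] read 'd'  n11⇒n12
[31] read 'e'  n12⇒n13  → match P2@[28:31]
[32] read 'b'  n13⇒n1 ·f
[33] read 'e'  n1⇒n2
[34] read 'd'  n2⇒n3
[35] read 'a'  n3⇒n4
[36] read 'c'  n4⇒n5  → match P0@[32:36]
[37] read 'b'  n5⇒n7 ·f
[38] read 'd'  n7⇒n0 ·f
[39] read 'a'  n0⇒n0
[40] read 'b'  n0⇒n1
[41] read 'e'  n1⇒n2
[42] read 'd'  n2⇒n3
[43] read 'a'  n3⇒n4
[44] read 'c'  n4⇒n5  → match P0@[40:44]
[45] read 'b'  n5⇒n7 ·f
[46] read 'e'  n7⇒n2 ·f
[47] read 'b'  n2⇒n1 ·f
[48] read 'd'  n1⇒n0 ·f
[49] read 'b'  n0⇒n1
[50] read 'c'  n1⇒n11
[51] read 'd'  n11⇒n12
[52] read 'e'  n12⇒n13  → match P2@[49:52]
[53] read 'c'  n13⇒n6 ·f
[54] read 'e'  n6⇒n0 ·f
[55] read 'c'  n0⇒n6
[56] read 'b'  n6⇒n7
[57] read 'e'  n7⇒n2 ·f
[58] read 'd'  n2⇒n3
[59] read 'a'  n3⇒n4
[60] read 'c'  n4⇒n5  → match P0@[56:60]
[61] read 'b'  n5⇒n7 ·f

Result: [[7,0],[11,1],[11,2],[16,2],[21,0],[26,2],[31,2],[36,0],[44,0],[52,2],[60,0]]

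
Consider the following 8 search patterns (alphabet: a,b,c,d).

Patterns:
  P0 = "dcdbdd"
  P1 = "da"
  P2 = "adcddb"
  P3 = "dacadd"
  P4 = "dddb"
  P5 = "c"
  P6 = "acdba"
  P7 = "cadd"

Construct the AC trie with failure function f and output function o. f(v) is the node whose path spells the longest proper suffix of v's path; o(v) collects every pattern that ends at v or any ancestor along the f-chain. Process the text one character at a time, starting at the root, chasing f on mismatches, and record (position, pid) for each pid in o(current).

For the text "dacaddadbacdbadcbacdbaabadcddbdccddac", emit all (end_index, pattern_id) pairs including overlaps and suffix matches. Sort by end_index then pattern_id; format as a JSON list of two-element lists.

Build automaton:
Trie (insert patterns):
  n0 'ε': a→8 c→21 d→1
  n1 'd': a→7 c→2 d→18
  n2 'dc': d→3
  n3 'dcd': b→4
  n4 'dcdb': d→5
  n5 'dcdbd': d→6
  n6 'dcdbdd': ·  [P0 ends]
  n7 'da': c→14  [P1 ends]
  n8 'a': c→22 d→9
  n9 'ad': c→10
  n10 'adc': d→11
  n11 'adcd': d→12
  n12 'adcdd': b→13
  n13 'adcddb': ·  [P2 ends]
  n14 'dac': a→15
  n15 'daca': d→16
  n16 'dacad': d→17
  n17 'dacadd': ·  [P3 ends]
  n18 'dd': d→19
  n19 'ddd': b→20
  n20 'dddb': ·  [P4 ends]
  n21 'c': a→26  [P5 ends]
  n22 'ac': d→23
  n23 'acd': b→24
  n24 'acdb': a→25
  n25 'acdba': ·  [P6 ends]
  n26 'ca': d→27
  n27 'cad': d→28
  n28 'cadd': ·  [P7 ends]

BFS fail/out derivation:
  n1('d'): parent n0 fail=0; on 'd' 0 → fail=0;  out ∅∪∅=∅
  n8('a'): parent n0 fail=0; on 'a' 0 → fail=0;  out ∅∪∅=∅
  n21('c'): parent n0 fail=0; on 'c' 0 → fail=0;  out {5}∪∅={5}
  n2('dc'): parent n1 fail=0; on 'c' 0 → fail=21;  out ∅∪{5}={5}
  n7('da'): parent n1 fail=0; on 'a' 0 → fail=8;  out {1}∪∅={1}
  n9('ad'): parent n8 fail=0; on 'd' 0 → fail=1;  out ∅∪∅=∅
  n18('dd'): parent n1 fail=0; on 'd' 0 → fail=1;  out ∅∪∅=∅
  n22('ac'): parent n8 fail=0; on 'c' 0 → fail=21;  out ∅∪{5}={5}
  n26('ca'): parent n21 fail=0; on 'a' 0 → fail=8;  out ∅∪∅=∅
  n3('dcd'): parent n2 fail=21; on 'd' 21→0 → fail=1;  out ∅∪∅=∅
  n10('adc'): parent n9 fail=1; on 'c' 1 → fail=2;  out ∅∪{5}={5}
  n14('dac'): parent n7 fail=8; on 'c' 8 → fail=22;  out ∅∪{5}={5}
  n19('ddd'): parent n18 fail=1; on 'd' 1 → fail=18;  out ∅∪∅=∅
  n23('acd'): parent n22 fail=21; on 'd' 21→0 → fail=1;  out ∅∪∅=∅
  n27('cad'): parent n26 fail=8; on 'd' 8 → fail=9;  out ∅∪∅=∅
  n4('dcdb'): parent n3 fail=1; on 'b' 1→0 → fail=0;  out ∅∪∅=∅
  n11('adcd'): parent n10 fail=2; on 'd' 2 → fail=3;  out ∅∪∅=∅
  n15('daca'): parent n14 fail=22; on 'a' 22→21 → fail=26;  out ∅∪∅=∅
  n20('dddb'): parent n19 fail=18; on 'b' 18→1→0 → fail=0;  out {4}∪∅={4}
  n24('acdb'): parent n23 fail=1; on 'b' 1→0 → fail=0;  out ∅∪∅=∅
  n28('cadd'): parent n27 fail=9; on 'd' 9→1 → fail=18;  out {7}∪∅={7}
  n5('dcdbd'): parent n4 fail=0; on 'd' 0 → fail=1;  out ∅∪∅=∅
  n12('adcdd'): parent n11 fail=3; on 'd' 3→1 → fail=18;  out ∅∪∅=∅
  n16('dacad'): parent n15 fail=26; on 'd' 26 → fail=27;  out ∅∪∅=∅
  n25('acdba'): parent n24 fail=0; on 'a' 0 → fail=8;  out {6}∪∅={6}
  n6('dcdbdd'): parent n5 fail=1; on 'd' 1 → fail=18;  out {0}∪∅={0}
  n13('adcddb'): parent n12 fail=18; on 'b' 18→1→0 → fail=0;  out {2}∪∅={2}
  n17('dacadd'): parent n16 fail=27; on 'd' 27 → fail=28;  out {3}∪{7}={3,7}

Text stream:
i=0 'd': node 0→1
i=1 'a': node 1→7  emit P1@[0:1]
i=2 'c': node 7→14  emit P5@[2:2]
i=3 'a': node 14→15
i=4 'd': node 15→16
i=5 'd': node 16→17  emit P3@[0:5],P7@[2:5]
i=6 'a': node 17→7 (via fail)  emit P1@[5:6]
i=7 'd': node 7→9 (via fail)
i=8 'b': node 9→0 (via fail)
i=9 'a': node 0→8
i=10 'c': node 8→22  emit P5@[10:10]
i=11 'd': node 22→23
i=12 'b': node 23→24
i=13 'a': node 24→25  emit P6@[9:13]
i=14 'd': node 25→9 (via fail)
i=15 'c': node 9→10  emit P5@[15:15]
i=16 'b': node 10→0 (via fail)
i=17 'a': node 0→8
i=18 'c': node 8→22  emit P5@[18:18]
i=19 'd': node 22→23
i=20 'b': node 23→24
i=21 'a': node 24→25  emit P6@[17:21]
i=22 'a': node 25→8 (via fail)
i=23 'b': node 8→0 (via fail)
i=24 'a': node 0→8
i=25 'd': node 8→9
i=26 'c': node 9→10  emit P5@[26:26]
i=27 'd': node 10→11
i=28 'd': node 11→12
i=29 'b': node 12→13  emit P2@[24:29]
i=30 'd': node 13→1 (via fail)
i=31 'c': node 1→2  emit P5@[31:31]
i=32 'c': node 2→21 (via fail)  emit P5@[32:32]
i=33 'd': node 21→1 (via fail)
i=34 'd': node 1→18
i=35 'a': node 18→7 (via fail)  emit P1@[34:35]
i=36 'c': node 7→14  emit P5@[36:36]

Result: [[1,1],[2,5],[5,3],[5,7],[6,1],[10,5],[13,6],[15,5],[18,5],[21,6],[26,5],[29,2],[31,5],[32,5],[35,1],[36,5]]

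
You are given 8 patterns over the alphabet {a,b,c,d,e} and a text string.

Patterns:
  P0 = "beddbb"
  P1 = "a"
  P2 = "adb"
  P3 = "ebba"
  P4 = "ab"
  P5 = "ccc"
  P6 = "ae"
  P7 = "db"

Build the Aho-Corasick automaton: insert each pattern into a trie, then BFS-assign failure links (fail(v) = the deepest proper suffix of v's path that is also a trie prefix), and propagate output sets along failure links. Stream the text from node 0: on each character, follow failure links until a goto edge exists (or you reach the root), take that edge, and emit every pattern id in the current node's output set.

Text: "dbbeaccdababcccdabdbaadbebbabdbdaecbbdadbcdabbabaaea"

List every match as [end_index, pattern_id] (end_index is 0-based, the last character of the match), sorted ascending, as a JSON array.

Build automaton:
Trie (insert patterns):
  n0 'ε': a→7 b→1 c→15 d→19 e→10
  n1 'b': e→2
  n2 'be': d→3
  n3 'bed': d→4
  n4 'bedd': b→5
  n5 'beddb': b→6
  n6 'beddbb': ·  [P0 ends]
  n7 'a': b→14 d→8 e→18  [P1 ends]
  n8 'ad': b→9
  n9 'adb': ·  [P2 ends]
  n10 'e': b→11
  n11 'eb': b→12
  n12 'ebb': a→13
  n13 'ebba': ·  [P3 ends]
  n14 'ab': ·  [P4 ends]
  n15 'c': c→16
  n16 'cc': c→17
  n17 'ccc': ·  [P5 ends]
  n18 'ae': ·  [P6 ends]
  n19 'd': b→20
  n20 'db': ·  [P7 ends]

BFS fail/out derivation:
  n1('b'): parent n0 fail=0; on 'b' 0 → fail=0;  out ∅∪∅=∅
  n7('a'): parent n0 fail=0; on 'a' 0 → fail=0;  out {1}∪∅={1}
  n10('e'): parent n0 fail=0; on 'e' 0 → fail=0;  out ∅∪∅=∅
  n15('c'): parent n0 fail=0; on 'c' 0 → fail=0;  out ∅∪∅=∅
  n19('d'): parent n0 fail=0; on 'd' 0 → fail=0;  out ∅∪∅=∅
  n2('be'): parent n1 fail=0; on 'e' 0 → fail=10;  out ∅∪∅=∅
  n8('ad'): parent n7 fail=0; on 'd' 0 → fail=19;  out ∅∪∅=∅
  n11('eb'): parent n10 fail=0; on 'b' 0 → fail=1;  out ∅∪∅=∅
  n14('ab'): parent n7 fail=0; on 'b' 0 → fail=1;  out {4}∪∅={4}
  n16('cc'): parent n15 fail=0; on 'c' 0 → fail=15;  out ∅∪∅=∅
  n18('ae'): parent n7 fail=0; on 'e' 0 → fail=10;  out {6}∪∅={6}
  n20('db'): parent n19 fail=0; on 'b' 0 → fail=1;  out {7}∪∅={7}
  n3('bed'): parent n2 fail=10; on 'd' 10→0 → fail=19;  out ∅∪∅=∅
  n9('adb'): parent n8 fail=19; on 'b' 19 → fail=20;  out {2}∪{7}={2,7}
  n12('ebb'): parent n11 fail=1; on 'b' 1→0 → fail=1;  out ∅∪∅=∅
  n17('ccc'): parent n16 fail=15; on 'c' 15 → fail=16;  out {5}∪∅={5}
  n4('bedd'): parent n3 fail=19; on 'd' 19→0 → fail=19;  out ∅∪∅=∅
  n13('ebba'): parent n12 fail=1; on 'a' 1→0 → fail=7;  out {3}∪{1}={1,3}
  n5('beddb'): parent n4 fail=19; on 'b' 19 → fail=20;  out ∅∪{7}={7}
  n6('beddbb'): parent n5 fail=20; on 'b' 20→1→0 → fail=1;  out {0}∪∅={0}

Run:
[0] read 'd'  n0⇒n19
[1] read 'b'  n19⇒n20  ** P7@[0:1]
[2] read 'b'  n20⇒n1 ·f
[3] read 'e'  n1⇒n2
[4] read 'a'  n2⇒n7 ·f  ** P1@[4:4]
[5] read 'c'  n7⇒n15 ·f
[6] read 'c'  n15⇒n16
[7] read 'd'  n16⇒n19 ·f
[8] read 'a'  n19⇒n7 ·f  ** P1@[8:8]
[9] read 'b'  n7⇒n14  ** P4@[8:9]
[10] read 'a'  n14⇒n7 ·f  ** P1@[10:10]
[11] read 'b'  n7⇒n14  ** P4@[10:11]
[12] read 'c'  n14⇒n15 ·f
[13] read 'c'  n15⇒n16
[14] read 'c'  n16⇒n17  ** P5@[12:14]
[15] read 'd'  n17⇒n19 ·f
[16] read 'a'  n19⇒n7 ·f  ** P1@[16:16]
[17] read 'b'  n7⇒n14  ** P4@[16:17]
[18] read 'd'  n14⇒n19 ·f
[19] read 'b'  n19⇒n20  ** P7@[18:19]
[20] read 'a'  n20⇒n7 ·f  ** P1@[20:20]
[21] read 'a'  n7⇒n7 ·f  ** P1@[21:21]
[22] read 'd'  n7⇒n8
[23] read 'b'  n8⇒n9  ** P2@[21:23],P7@[22:23]
[24] read 'e'  n9⇒n2 ·f
[25] read 'b'  n2⇒n11 ·f
[26] read 'b'  n11⇒n12
[27] read 'a'  n12⇒n13  ** P1@[27:27],P3@[24:27]
[28] read 'b'  n13⇒n14 ·f  ** P4@[27:28]
[29] read 'd'  n14⇒n19 ·f
[30] read 'b'  n19⇒n20  ** P7@[29:30]
[31] read 'd'  n20⇒n19 ·f
[32] read 'a'  n19⇒n7 ·f  ** P1@[32:32]
[33] read 'e'  n7⇒n18  ** P6@[32:33]
[34] read 'c'  n18⇒n15 ·f
[35] read 'b'  n15⇒n1 ·f
[36] read 'b'  n1⇒n1 ·f
[37] read 'd'  n1⇒n19 ·f
[38] read 'a'  n19⇒n7 ·f  ** P1@[38:38]
[39] read 'd'  n7⇒n8
[40] read 'b'  n8⇒n9  ** P2@[38:40],P7@[39:40]
[41] read 'c'  n9⇒n15 ·f
[42] read 'd'  n15⇒n19 ·f
[43] read 'a'  n19⇒n7 ·f  ** P1@[43:43]
[44] read 'b'  n7⇒n14  ** P4@[43:44]
[45] read 'b'  n14⇒n1 ·f
[46] read 'a'  n1⇒n7 ·f  ** P1@[46:46]
[47] read 'b'  n7⇒n14  ** P4@[46:47]
[48] read 'a'  n14⇒n7 ·f  ** P1@[48:48]
[49] read 'a'  n7⇒n7 ·f  ** P1@[49:49]
[50] read 'e'  n7⇒n18  ** P6@[49:50]
[51] read 'a'  n18⇒n7 ·f  ** P1@[51:51]

All matches (sorted): [[1,7],[4,1],[8,1],[9,4],[10,1],[11,4],[14,5],[16,1],[17,4],[19,7],[20,1],[21,1],[23,2],[23,7],[27,1],[27,3],[28,4],[30,7],[32,1],[33,6],[38,1],[40,2],[40,7],[43,1],[44,4],[46,1],[47,4],[48,1],[49,1],[50,6],[51,1]]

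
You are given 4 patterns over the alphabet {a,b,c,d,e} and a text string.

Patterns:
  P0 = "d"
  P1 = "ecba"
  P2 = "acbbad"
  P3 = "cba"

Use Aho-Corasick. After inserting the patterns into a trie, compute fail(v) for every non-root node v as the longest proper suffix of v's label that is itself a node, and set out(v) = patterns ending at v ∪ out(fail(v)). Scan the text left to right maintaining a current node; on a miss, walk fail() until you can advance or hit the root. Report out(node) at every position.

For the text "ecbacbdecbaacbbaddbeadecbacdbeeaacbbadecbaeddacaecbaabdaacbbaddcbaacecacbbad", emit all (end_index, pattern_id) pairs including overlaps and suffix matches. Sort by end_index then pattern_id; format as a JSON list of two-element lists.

Build automaton:
Trie nodes:
  0='ε' goto a→6 c→12 d→1 e→2
  1='d' goto ·  ←P0
  2='e' goto c→3
  3='ec' goto b→4
  4='ecb' goto a→5
  5='ecba' goto ·  ←P1
  6='a' goto c→7
  7='ac' goto b→8
  8='acb' goto b→9
  9='acbb' goto a→10
  10='acbba' goto d→11
  11='acbbad' goto ·  ←P2
  12='c' goto b→13
  13='cb' goto a→14
  14='cba' goto ·  ←P3

BFS fail/out derivation:
  fail(1) 'd': from fail(0)=0 chase 'd': 0 ⇒ 0;  out={0}∪out(0)={0}
  fail(2) 'e': from fail(0)=0 chase 'e': 0 ⇒ 0;  out=∅∪out(0)=∅
  fail(6) 'a': from fail(0)=0 chase 'a': 0 ⇒ 0;  out=∅∪out(0)=∅
  fail(12) 'c': from fail(0)=0 chase 'c': 0 ⇒ 0;  out=∅∪out(0)=∅
  fail(3) 'ec': from fail(2)=0 chase 'c': 0 ⇒ 12;  out=∅∪out(12)=∅
  fail(7) 'ac': from fail(6)=0 chase 'c': 0 ⇒ 12;  out=∅∪out(12)=∅
  fail(13) 'cb': from fail(12)=0 chase 'b': 0 ⇒ 0;  out=∅∪out(0)=∅
  fail(4) 'ecb': from fail(3)=12 chase 'b': 12 ⇒ 13;  out=∅∪out(13)=∅
  fail(8) 'acb': from fail(7)=12 chase 'b': 12 ⇒ 13;  out=∅∪out(13)=∅
  fail(14) 'cba': from fail(13)=0 chase 'a': 0 ⇒ 6;  out={3}∪out(6)={3}
  fail(5) 'ecba': from fail(4)=13 chase 'a': 13 ⇒ 14;  out={1}∪out(14)={1,3}
  fail(9) 'acbb': from fail(8)=13 chase 'b': 13→0 ⇒ 0;  out=∅∪out(0)=∅
  fail(10) 'acbba': from fail(9)=0 chase 'a': 0 ⇒ 6;  out=∅∪out(6)=∅
  fail(11) 'acbbad': from fail(10)=6 chase 'd': 6→0 ⇒ 1;  out={2}∪out(1)={0,2}

Run:
[0] read 'e'  n0⇒n2
[1] read 'c'  n2⇒n3
[2] read 'b'  n3⇒n4
[3] read 'a'  n4⇒n5  ** P1@[0:3],P3@[1:3]
[4] read 'c'  n5⇒n7 ·f
[5] read 'b'  n7⇒n8
[6] read 'd'  n8⇒n1 ·f  ** P0@[6:6]
[7] read 'e'  n1⇒n2 ·f
[8] read 'c'  n2⇒n3
[9] read 'b'  n3⇒n4
[10] read 'a'  n4⇒n5  ** P1@[7:10],P3@[8:10]
[11] read 'a'  n5⇒n6 ·f
[12] read 'c'  n6⇒n7
[13] read 'b'  n7⇒n8
[14] read 'b'  n8⇒n9
[15] read 'a'  n9⇒n10
[16] read 'd'  n10⇒n11  ** P0@[16:16],P2@[11:16]
[17] read 'd'  n11⇒n1 ·f  ** P0@[17:17]
[18] read 'b'  n1⇒n0 ·f
[19] read 'e'  n0⇒n2
[20] read 'a'  n2⇒n6 ·f
[21] read 'd'  n6⇒n1 ·f  ** P0@[21:21]
[22] read 'e'  n1⇒n2 ·f
[23] read 'c'  n2⇒n3
[24] read 'b'  n3⇒n4
[25] read 'a'  n4⇒n5  ** P1@[22:25],P3@[23:25]
[26] read 'c'  n5⇒n7 ·f
[27] read 'd'  n7⇒n1 ·f  ** P0@[27:27]
[28] read 'b'  n1⇒n0 ·f
[29] read 'e'  n0⇒n2
[30] read 'e'  n2⇒n2 ·f
[31] read 'a'  n2⇒n6 ·f
[32] read 'a'  n6⇒n6 ·f
[33] read 'c'  n6⇒n7
[34] read 'b'  n7⇒n8
[35] read 'b'  n8⇒n9
[36] read 'a'  n9⇒n10
[37] read 'd'  n10⇒n11  ** P0@[37:37],P2@[32:37]
[38] read 'e'  n11⇒n2 ·f
[39] read 'c'  n2⇒n3
[40] read 'b'  n3⇒n4
[41] read 'a'  n4⇒n5  ** P1@[38:41],P3@[39:41]
[42] read 'e'  n5⇒n2 ·f
[43] read 'd'  n2⇒n1 ·f  ** P0@[43:43]
[44] read 'd'  n1⇒n1 ·f  ** P0@[44:44]
[45] read 'a'  n1⇒n6 ·f
[46] read 'c'  n6⇒n7
[47] read 'a'  n7⇒n6 ·f
[48] read 'e'  n6⇒n2 ·f
[49] read 'c'  n2⇒n3
[50] read 'b'  n3⇒n4
[51] read 'a'  n4⇒n5  ** P1@[48:51],P3@[49:51]
[52] read 'a'  n5⇒n6 ·f
[53] read 'b'  n6⇒n0 ·f
[54] read 'd'  n0⇒n1  ** P0@[54:54]
[55] read 'a'  n1⇒n6 ·f
[56] read 'a'  n6⇒n6 ·f
[57] read 'c'  n6⇒n7
[58] read 'b'  n7⇒n8
[59] read 'b'  n8⇒n9
[60] read 'a'  n9⇒n10
[61] read 'd'  n10⇒n11  ** P0@[61:61],P2@[56:61]
[62] read 'd'  n11⇒n1 ·f  ** P0@[62:62]
[63] read 'c'  n1⇒n12 ·f
[64] read 'b'  n12⇒n13
[65] read 'a'  n13⇒n14  ** P3@[63:65]
[66] read 'a'  n14⇒n6 ·f
[67] read 'c'  n6⇒n7
[68] read 'e'  n7⇒n2 ·f
[69] read 'c'  n2⇒n3
[70] read 'a'  n3⇒n6 ·f
[71] read 'c'  n6⇒n7
[72] read 'b'  n7⇒n8
[73] read 'b'  n8⇒n9
[74] read 'a'  n9⇒n10
[75] read 'd'  n10⇒n11  ** P0@[75:75],P2@[70:75]

All matches (sorted): [[3,1],[3,3],[6,0],[10,1],[10,3],[16,0],[16,2],[17,0],[21,0],[25,1],[25,3],[27,0],[37,0],[37,2],[41,1],[41,3],[43,0],[44,0],[51,1],[51,3],[54,0],[61,0],[61,2],[62,0],[65,3],[75,0],[75,2]]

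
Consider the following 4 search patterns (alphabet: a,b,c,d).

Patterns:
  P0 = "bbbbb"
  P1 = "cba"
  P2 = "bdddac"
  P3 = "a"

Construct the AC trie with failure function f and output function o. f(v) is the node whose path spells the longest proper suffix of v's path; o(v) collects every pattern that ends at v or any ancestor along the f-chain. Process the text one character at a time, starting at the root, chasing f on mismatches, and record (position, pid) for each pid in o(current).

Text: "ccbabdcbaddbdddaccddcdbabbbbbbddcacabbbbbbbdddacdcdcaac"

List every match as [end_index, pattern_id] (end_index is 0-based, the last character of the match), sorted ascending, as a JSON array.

Build automaton:
Trie (insert patterns):
  n0 'ε': a→14 b→1 c→6
  n1 'b': b→2 d→9
  n2 'bb': b→3
  n3 'bbb': b→4
  n4 'bbbb': b→5
  n5 'bbbbb': ·  ←P0
  n6 'c': b→7
  n7 'cb': a→8
  n8 'cba': ·  ←P1
  n9 'bd': d→10
  n10 'bdd': d→11
  n11 'bddd': a→12
  n12 'bddda': c→13
  n13 'bdddac': ·  ←P2
  n14 'a': ·  ←P3

Failure links (BFS by depth):
  n1('b'): parent n0 fail=0; on 'b' 0 → fail=0;  out ∅∪∅=∅
  n6('c'): parent n0 fail=0; on 'c' 0 → fail=0;  out ∅∪∅=∅
  n14('a'): parent n0 fail=0; on 'a' 0 → fail=0;  out {3}∪∅={3}
  n2('bb'): parent n1 fail=0; on 'b' 0 → fail=1;  out ∅∪∅=∅
  n7('cb'): parent n6 fail=0; on 'b' 0 → fail=1;  out ∅∪∅=∅
  n9('bd'): parent n1 fail=0; on 'd' 0 → fail=0;  out ∅∪∅=∅
  n3('bbb'): parent n2 fail=1; on 'b' 1 → fail=2;  out ∅∪∅=∅
  n8('cba'): parent n7 fail=1; on 'a' 1→0 → fail=14;  out {1}∪{3}={1,3}
  n10('bdd'): parent n9 fail=0; on 'd' 0 → fail=0;  out ∅∪∅=∅
  n4('bbbb'): parent n3 fail=2; on 'b' 2 → fail=3;  out ∅∪∅=∅
  n11('bddd'): parent n10 fail=0; on 'd' 0 → fail=0;  out ∅∪∅=∅
  n5('bbbbb'): parent n4 fail=3; on 'b' 3 → fail=4;  out {0}∪∅={0}
  n12('bddda'): parent n11 fail=0; on 'a' 0 → fail=14;  out ∅∪{3}={3}
  n13('bdddac'): parent n12 fail=14; on 'c' 14→0 → fail=6;  out {2}∪∅={2}

Run:
i=0 'c': node 0→6
i=1 'c': node 6→6 ·f
i=2 'b': node 6→7
i=3 'a': node 7→8  → match P1@[1:3],P3@[3:3]
i=4 'b': node 8→1 ·f
i=5 'd': node 1→9
i=6 'c': node 9→6 ·f
i=7 'b': node 6→7
i=8 'a': node 7→8  → match P1@[6:8],P3@[8:8]
i=9 'd': node 8→0 ·f
i=10 'd': node 0→0
i=11 'b': node 0→1
i=12 'd': node 1→9
i=13 'd': node 9→10
i=14 'd': node 10→11
i=15 'a': node 11→12  → match P3@[15:15]
i=16 'c': node 12→13  → match P2@[11:16]
i=17 'c': node 13→6 ·f
i=18 'd': node 6→0 ·f
i=19 'd': node 0→0
i=20 'c': node 0→6
i=21 'd': node 6→0 ·f
i=22 'b': node 0→1
i=23 'a': node 1→14 ·f  → match P3@[23:23]
i=24 'b': node 14→1 ·f
i=25 'b': node 1→2
i=26 'b': node 2→3
i=27 'b': node 3→4
i=28 'b': node 4→5  → match P0@[24:28]
i=29 'b': node 5→5 ·f  → match P0@[25:29]
i=30 'd': node 5→9 ·f
i=31 'd': node 9→10
i=32 'c': node 10→6 ·f
i=33 'a': node 6→14 ·f  → match P3@[33:33]
i=34 'c': node 14→6 ·f
i=35 'a': node 6→14 ·f  → match P3@[35:35]
i=36 'b': node 14→1 ·f
i=37 'b': node 1→2
i=38 'b': node 2→3
i=39 'b': node 3→4
i=40 'b': node 4→5  → match P0@[36:40]
i=41 'b': node 5→5 ·f  → match P0@[37:41]
i=42 'b': node 5→5 ·f  → match P0@[38:42]
i=43 'd': node 5→9 ·f
i=44 'd': node 9→10
i=45 'd': node 10→11
i=46 'a': node 11→12  → match P3@[46:46]
i=47 'c': node 12→13  → match P2@[42:47]
i=48 'd': node 13→0 ·f
i=49 'c': node 0→6
i=50 'd': node 6→0 ·f
i=51 'c': node 0→6
i=52 'a': node 6→14 ·f  → match P3@[52:52]
i=53 'a': node 14→14 ·f  → match P3@[53:53]
i=54 'c': node 14→6 ·f

Matches: [[3,1],[3,3],[8,1],[8,3],[15,3],[16,2],[23,3],[28,0],[29,0],[33,3],[35,3],[40,0],[41,0],[42,0],[46,3],[47,2],[52,3],[53,3]]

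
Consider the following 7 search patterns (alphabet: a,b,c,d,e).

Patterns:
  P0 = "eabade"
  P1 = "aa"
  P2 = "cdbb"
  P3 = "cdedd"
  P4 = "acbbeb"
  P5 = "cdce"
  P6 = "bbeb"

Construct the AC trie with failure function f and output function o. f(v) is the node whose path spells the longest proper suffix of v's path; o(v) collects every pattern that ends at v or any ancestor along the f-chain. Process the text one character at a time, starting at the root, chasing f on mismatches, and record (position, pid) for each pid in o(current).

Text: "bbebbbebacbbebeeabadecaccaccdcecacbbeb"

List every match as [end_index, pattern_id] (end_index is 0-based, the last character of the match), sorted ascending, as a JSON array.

Construct AC machine:
Trie nodes:
  0='ε' goto a→7 b→23 c→9 e→1
  1='e' goto a→2
  2='ea' goto b→3
  3='eab' goto a→4
  4='eaba' goto d→5
  5='eabad' goto e→6
  6='eabade' goto ·  [P0 ends]
  7='a' goto a→8 c→16
  8='aa' goto ·  [P1 ends]
  9='c' goto d→10
  10='cd' goto b→11 c→21 e→13
  11='cdb' goto b→12
  12='cdbb' goto ·  [P2 ends]
  13='cde' goto d→14
  14='cded' goto d→15
  15='cdedd' goto ·  [P3 ends]
  16='ac' goto b→17
  17='acb' goto b→18
  18='acbb' goto e→19
  19='acbbe' goto b→20
  20='acbbeb' goto ·  [P4 ends]
  21='cdc' goto e→22
  22='cdce' goto ·  [P5 ends]
  23='b' goto b→24
  24='bb' goto e→25
  25='bbe' goto b→26
  26='bbeb' goto ·  [P6 ends]

Failure links (BFS by depth):
  fail(1) 'e': from fail(0)=0 chase 'e': 0 ⇒ 0;  out=∅∪out(0)=∅
  fail(7) 'a': from fail(0)=0 chase 'a': 0 ⇒ 0;  out=∅∪out(0)=∅
  fail(9) 'c': from fail(0)=0 chase 'c': 0 ⇒ 0;  out=∅∪out(0)=∅
  fail(23) 'b': from fail(0)=0 chase 'b': 0 ⇒ 0;  out=∅∪out(0)=∅
  fail(2) 'ea': from fail(1)=0 chase 'a': 0 ⇒ 7;  out=∅∪out(7)=∅
  fail(8) 'aa': from fail(7)=0 chase 'a': 0 ⇒ 7;  out={1}∪out(7)={1}
  fail(10) 'cd': from fail(9)=0 chase 'd': 0 ⇒ 0;  out=∅∪out(0)=∅
  fail(16) 'ac': from fail(7)=0 chase 'c': 0 ⇒ 9;  out=∅∪out(9)=∅
  fail(24) 'bb': from fail(23)=0 chase 'b': 0 ⇒ 23;  out=∅∪out(23)=∅
  fail(3) 'eab': from fail(2)=7 chase 'b': 7→0 ⇒ 23;  out=∅∪out(23)=∅
  fail(11) 'cdb': from fail(10)=0 chase 'b': 0 ⇒ 23;  out=∅∪out(23)=∅
  fail(13) 'cde': from fail(10)=0 chase 'e': 0 ⇒ 1;  out=∅∪out(1)=∅
  fail(17) 'acb': from fail(16)=9 chase 'b': 9→0 ⇒ 23;  out=∅∪out(23)=∅
  fail(21) 'cdc': from fail(10)=0 chase 'c': 0 ⇒ 9;  out=∅∪out(9)=∅
  fail(25) 'bbe': from fail(24)=23 chase 'e': 23→0 ⇒ 1;  out=∅∪out(1)=∅
  fail(4) 'eaba': from fail(3)=23 chase 'a': 23→0 ⇒ 7;  out=∅∪out(7)=∅
  fail(12) 'cdbb': from fail(11)=23 chase 'b': 23 ⇒ 24;  out={2}∪out(24)={2}
  fail(14) 'cded': from fail(13)=1 chase 'd': 1→0 ⇒ 0;  out=∅∪out(0)=∅
  fail(18) 'acbb': from fail(17)=23 chase 'b': 23 ⇒ 24;  out=∅∪out(24)=∅
  fail(22) 'cdce': from fail(21)=9 chase 'e': 9→0 ⇒ 1;  out={5}∪out(1)={5}
  fail(26) 'bbeb': from fail(25)=1 chase 'b': 1→0 ⇒ 23;  out={6}∪out(23)={6}
  fail(5) 'eabad': from fail(4)=7 chase 'd': 7→0 ⇒ 0;  out=∅∪out(0)=∅
  fail(15) 'cdedd': from fail(14)=0 chase 'd': 0 ⇒ 0;  out={3}∪out(0)={3}
  fail(19) 'acbbe': from fail(18)=24 chase 'e': 24 ⇒ 25;  out=∅∪out(25)=∅
  fail(6) 'eabade': from fail(5)=0 chase 'e': 0 ⇒ 1;  out={0}∪out(1)={0}
  fail(20) 'acbbeb': from fail(19)=25 chase 'b': 25 ⇒ 26;  out={4}∪out(26)={4,6}

Run:
i=0 'b': node 0→23
i=1 'b': node 23→24
i=2 'e': node 24→25
i=3 'b': node 25→26  ** P6@[0:3]
i=4 'b': node 26→24 (via fail)
i=5 'b': node 24→24 (via fail)
i=6 'e': node 24→25
i=7 'b': node 25→26  ** P6@[4:7]
i=8 'a': node 26→7 (via fail)
i=9 'c': node 7→16
i=10 'b': node 16→17
i=11 'b': node 17→18
i=12 'e': node 18→19
i=13 'b': node 19→20  ** P4@[8:13],P6@[10:13]
i=14 'e': node 20→1 (via fail)
i=15 'e': node 1→1 (via fail)
i=16 'a': node 1→2
i=17 'b': node 2→3
i=18 'a': node 3→4
i=19 'd': node 4→5
i=20 'e': node 5→6  ** P0@[15:20]
i=21 'c': node 6→9 (via fail)
i=22 'a': node 9→7 (via fail)
i=23 'c': node 7→16
i=24 'c': node 16→9 (via fail)
i=25 'a': node 9→7 (via fail)
i=26 'c': node 7→16
i=27 'c': node 16→9 (via fail)
i=28 'd': node 9→10
i=29 'c': node 10→21
i=30 'e': node 21→22  ** P5@[27:30]
i=31 'c': node 22→9 (via fail)
i=32 'a': node 9→7 (via fail)
i=33 'c': node 7→16
i=34 'b': node 16→17
i=35 'b': node 17→18
i=36 'e': node 18→19
i=37 'b': node 19→20  ** P4@[32:37],P6@[34:37]

Matches: [[3,6],[7,6],[13,4],[13,6],[20,0],[30,5],[37,4],[37,6]]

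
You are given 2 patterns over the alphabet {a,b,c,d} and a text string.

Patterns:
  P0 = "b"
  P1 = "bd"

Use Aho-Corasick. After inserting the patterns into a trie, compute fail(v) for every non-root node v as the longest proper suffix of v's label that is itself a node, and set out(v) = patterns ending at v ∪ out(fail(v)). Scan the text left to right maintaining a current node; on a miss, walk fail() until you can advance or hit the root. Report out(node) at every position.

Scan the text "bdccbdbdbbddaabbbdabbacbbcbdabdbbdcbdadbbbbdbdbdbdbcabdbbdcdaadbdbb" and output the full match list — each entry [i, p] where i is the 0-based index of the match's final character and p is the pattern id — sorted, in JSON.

Construct AC machine:
Trie nodes:
  n0 'ε': b→1
  n1 'b': d→2  ←P0
  n2 'bd': ·  ←P1

BFS fail/out derivation:
  n1('b'): parent n0 fail=0; on 'b' 0 → fail=0;  out {0}∪∅={0}
  n2('bd'): parent n1 fail=0; on 'd' 0 → fail=0;  out {1}∪∅={1}

Run:
i=0 'b': node 0→1  ** P0@[0:0]
i=1 'd': node 1→2  ** P1@[0:1]
i=2 'c': node 2→0 ·f
i=3 'c': node 0→0
i=4 'b': node 0→1  ** P0@[4:4]
i=5 'd': node 1→2  ** P1@[4:5]
i=6 'b': node 2→1 ·f  ** P0@[6:6]
i=7 'd': node 1→2  ** P1@[6:7]
i=8 'b': node 2→1 ·f  ** P0@[8:8]
i=9 'b': node 1→1 ·f  ** P0@[9:9]
i=10 'd': node 1→2  ** P1@[9:10]
i=11 'd': node 2→0 ·f
i=12 'a': node 0→0
i=13 'a': node 0→0
i=14 'b': node 0→1  ** P0@[14:14]
i=15 'b': node 1→1 ·f  ** P0@[15:15]
i=16 'b': node 1→1 ·f  ** P0@[16:16]
i=17 'd': node 1→2  ** P1@[16:17]
i=18 'a': node 2→0 ·f
i=19 'b': node 0→1  ** P0@[19:19]
i=20 'b': node 1→1 ·f  ** P0@[20:20]
i=21 'a': node 1→0 ·f
i=22 'c': node 0→0
i=23 'b': node 0→1  ** P0@[23:23]
i=24 'b': node 1→1 ·f  ** P0@[24:24]
i=25 'c': node 1→0 ·f
i=26 'b': node 0→1  ** P0@[26:26]
i=27 'd': node 1→2  ** P1@[26:27]
i=28 'a': node 2→0 ·f
i=29 'b': node 0→1  ** P0@[29:29]
i=30 'd': node 1→2  ** P1@[29:30]
i=31 'b': node 2→1 ·f  ** P0@[31:31]
i=32 'b': node 1→1 ·f  ** P0@[32:32]
i=33 'd': node 1→2  ** P1@[32:33]
i=34 'c': node 2→0 ·f
i=35 'b': node 0→1  ** P0@[35:35]
i=36 'd': node 1→2  ** P1@[35:36]
i=37 'a': node 2→0 ·f
i=38 'd': node 0→0
i=39 'b': node 0→1  ** P0@[39:39]
i=40 'b': node 1→1 ·f  ** P0@[40:40]
i=41 'b': node 1→1 ·f  ** P0@[41:41]
i=42 'b': node 1→1 ·f  ** P0@[42:42]
i=43 'd': node 1→2  ** P1@[42:43]
i=44 'b': node 2→1 ·f  ** P0@[44:44]
i=45 'd': node 1→2  ** P1@[44:45]
i=46 'b': node 2→1 ·f  ** P0@[46:46]
i=47 'd': node 1→2  ** P1@[46:47]
i=48 'b': node 2→1 ·f  ** P0@[48:48]
i=49 'd': node 1→2  ** P1@[48:49]
i=50 'b': node 2→1 ·f  ** P0@[50:50]
i=51 'c': node 1→0 ·f
i=52 'a': node 0→0
i=53 'b': node 0→1  ** P0@[53:53]
i=54 'd': node 1→2  ** P1@[53:54]
i=55 'b': node 2→1 ·f  ** P0@[55:55]
i=56 'b': node 1→1 ·f  ** P0@[56:56]
i=57 'd': node 1→2  ** P1@[56:57]
i=58 'c': node 2→0 ·f
i=59 'd': node 0→0
i=60 'a': node 0→0
i=61 'a': node 0→0
i=62 'd': node 0→0
i=63 'b': node 0→1  ** P0@[63:63]
i=64 'd': node 1→2  ** P1@[63:64]
i=65 'b': node 2→1 ·f  ** P0@[65:65]
i=66 'b': node 1→1 ·f  ** P0@[66:66]

All matches (sorted): [[0,0],[1,1],[4,0],[5,1],[6,0],[7,1],[8,0],[9,0],[10,1],[14,0],[15,0],[16,0],[17,1],[19,0],[20,0],[23,0],[24,0],[26,0],[27,1],[29,0],[30,1],[31,0],[32,0],[33,1],[35,0],[36,1],[39,0],[40,0],[41,0],[42,0],[43,1],[44,0],[45,1],[46,0],[47,1],[48,0],[49,1],[50,0],[53,0],[54,1],[55,0],[56,0],[57,1],[63,0],[64,1],[65,0],[66,0]]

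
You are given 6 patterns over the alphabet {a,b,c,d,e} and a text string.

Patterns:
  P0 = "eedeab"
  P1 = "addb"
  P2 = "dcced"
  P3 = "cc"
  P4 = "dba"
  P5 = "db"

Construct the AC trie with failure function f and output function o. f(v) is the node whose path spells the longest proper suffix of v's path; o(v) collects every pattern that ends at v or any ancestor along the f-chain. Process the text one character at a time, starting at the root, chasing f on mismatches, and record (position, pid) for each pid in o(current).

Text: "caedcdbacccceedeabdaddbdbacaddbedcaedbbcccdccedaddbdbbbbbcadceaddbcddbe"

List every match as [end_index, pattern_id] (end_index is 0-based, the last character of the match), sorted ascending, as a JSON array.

Build:
Trie nodes:
  n0 'ε': a→7 c→16 d→11 e→1
  n1 'e': e→2
  n2 'ee': d→3
  n3 'eed': e→4
  n4 'eede': a→5
  n5 'eedea': b→6
  n6 'eedeab': ·  [P0 ends]
  n7 'a': d→8
  n8 'ad': d→9
  n9 'add': b→10
  n10 'addb': ·  [P1 ends]
  n11 'd': b→18 c→12
  n12 'dc': c→13
  n13 'dcc': e→14
  n14 'dcce': d→15
  n15 'dcced': ·  [P2 ends]
  n16 'c': c→17
  n17 'cc': ·  [P3 ends]
  n18 'db': a→19  [P5 ends]
  n19 'dba': ·  [P4 ends]

Failure links (BFS by depth):
  n1('e'): parent n0 fail=0; on 'e' 0 → fail=0;  out ∅∪∅=∅
  n7('a'): parent n0 fail=0; on 'a' 0 → fail=0;  out ∅∪∅=∅
  n11('d'): parent n0 fail=0; on 'd' 0 → fail=0;  out ∅∪∅=∅
  n16('c'): parent n0 fail=0; on 'c' 0 → fail=0;  out ∅∪∅=∅
  n2('ee'): parent n1 fail=0; on 'e' 0 → fail=1;  out ∅∪∅=∅
  n8('ad'): parent n7 fail=0; on 'd' 0 → fail=11;  out ∅∪∅=∅
  n12('dc'): parent n11 fail=0; on 'c' 0 → fail=16;  out ∅∪∅=∅
  n17('cc'): parent n16 fail=0; on 'c' 0 → fail=16;  out {3}∪∅={3}
  n18('db'): parent n11 fail=0; on 'b' 0 → fail=0;  out {5}∪∅={5}
  n3('eed'): parent n2 fail=1; on 'd' 1→0 → fail=11;  out ∅∪∅=∅
  n9('add'): parent n8 fail=11; on 'd' 11→0 → fail=11;  out ∅∪∅=∅
  n13('dcc'): parent n12 fail=16; on 'c' 16 → fail=17;  out ∅∪{3}={3}
  n19('dba'): parent n18 fail=0; on 'a' 0 → fail=7;  out {4}∪∅={4}
  n4('eede'): parent n3 fail=11; on 'e' 11→0 → fail=1;  out ∅∪∅=∅
  n10('addb'): parent n9 fail=11; on 'b' 11 → fail=18;  out {1}∪{5}={1,5}
  n14('dcce'): parent n13 fail=17; on 'e' 17→16→0 → fail=1;  out ∅∪∅=∅
  n5('eedea'): parent n4 fail=1; on 'a' 1→0 → fail=7;  out ∅∪∅=∅
  n15('dcced'): parent n14 fail=1; on 'd' 1→0 → fail=11;  out {2}∪∅={2}
  n6('eedeab'): parent n5 fail=7; on 'b' 7→0 → fail=0;  out {0}∪∅={0}

Text stream:
[0] read 'c'  n0⇒n16
[1] read 'a'  n16⇒n7 (fail-walked)
[2] read 'e'  n7⇒n1 (fail-walked)
[3] read 'd'  n1⇒n11 (fail-walked)
[4] read 'c'  n11⇒n12
[5] read 'd'  n12⇒n11 (fail-walked)
[6] read 'b'  n11⇒n18  ** P5@[5:6]
[7] read 'a'  n18⇒n19  ** P4@[5:7]
[8] read 'c'  n19⇒n16 (fail-walked)
[9] read 'c'  n16⇒n17  ** P3@[8:9]
[10] read 'c'  n17⇒n17 (fail-walked)  ** P3@[9:10]
[11] read 'c'  n17⇒n17 (fail-walked)  ** P3@[10:11]
[12] read 'e'  n17⇒n1 (fail-walked)
[13] read 'e'  n1⇒n2
[14] read 'd'  n2⇒n3
[15] read 'e'  n3⇒n4
[16] read 'a'  n4⇒n5
[17] read 'b'  n5⇒n6  ** P0@[12:17]
[18] read 'd'  n6⇒n11 (fail-walked)
[19] read 'a'  n11⇒n7 (fail-walked)
[20] read 'd'  n7⇒n8
[21] read 'd'  n8⇒n9
[22] read 'b'  n9⇒n10  ** P1@[19:22],P5@[21:22]
[23] read 'd'  n10⇒n11 (fail-walked)
[24] read 'b'  n11⇒n18  ** P5@[23:24]
[25] read 'a'  n18⇒n19  ** P4@[23:25]
[26] read 'c'  n19⇒n16 (fail-walked)
[27] read 'a'  n16⇒n7 (fail-walked)
[28] read 'd'  n7⇒n8
[29] read 'd'  n8⇒n9
[30] read 'b'  n9⇒n10  ** P1@[27:30],P5@[29:30]
[31] read 'e'  n10⇒n1 (fail-walked)
[32] read 'd'  n1⇒n11 (fail-walked)
[33] read 'c'  n11⇒n12
[34] read 'a'  n12⇒n7 (fail-walked)
[35] read 'e'  n7⇒n1 (fail-walked)
[36] read 'd'  n1⇒n11 (fail-walked)
[37] read 'b'  n11⇒n18  ** P5@[36:37]
[38] read 'b'  n18⇒n0 (fail-walked)
[39] read 'c'  n0⇒n16
[40] read 'c'  n16⇒n17  ** P3@[39:40]
[41] read 'c'  n17⇒n17 (fail-walked)  ** P3@[40:41]
[42] read 'd'  n17⇒n11 (fail-walked)
[43] read 'c'  n11⇒n12
[44] read 'c'  n12⇒n13  ** P3@[43:44]
[45] read 'e'  n13⇒n14
[46] read 'd'  n14⇒n15  ** P2@[42:46]
[47] read 'a'  n15⇒n7 (fail-walked)
[48] read 'd'  n7⇒n8
[49] read 'd'  n8⇒n9
[50] read 'b'  n9⇒n10  ** P1@[47:50],P5@[49:50]
[51] read 'd'  n10⇒n11 (fail-walked)
[52] read 'b'  n11⇒n18  ** P5@[51:52]
[53] read 'b'  n18⇒n0 (fail-walked)
[54] read 'b'  n0⇒n0
[55] read 'b'  n0⇒n0
[56] read 'b'  n0⇒n0
[57] read 'c'  n0⇒n16
[58] read 'a'  n16⇒n7 (fail-walked)
[59] read 'd'  n7⇒n8
[60] read 'c'  n8⇒n12 (fail-walked)
[61] read 'e'  n12⇒n1 (fail-walked)
[62] read 'a'  n1⇒n7 (fail-walked)
[63] read 'd'  n7⇒n8
[64] read 'd'  n8⇒n9
[65] read 'b'  n9⇒n10  ** P1@[62:65],P5@[64:65]
[66] read 'c'  n10⇒n16 (fail-walked)
[67] read 'd'  n16⇒n11 (fail-walked)
[68] read 'd'  n11⇒n11 (fail-walked)
[69] read 'b'  n11⇒n18  ** P5@[68:69]
[70] read 'e'  n18⇒n1 (fail-walked)

Result: [[6,5],[7,4],[9,3],[10,3],[11,3],[17,0],[22,1],[22,5],[24,5],[25,4],[30,1],[30,5],[37,5],[40,3],[41,3],[44,3],[46,2],[50,1],[50,5],[52,5],[65,1],[65,5],[69,5]]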